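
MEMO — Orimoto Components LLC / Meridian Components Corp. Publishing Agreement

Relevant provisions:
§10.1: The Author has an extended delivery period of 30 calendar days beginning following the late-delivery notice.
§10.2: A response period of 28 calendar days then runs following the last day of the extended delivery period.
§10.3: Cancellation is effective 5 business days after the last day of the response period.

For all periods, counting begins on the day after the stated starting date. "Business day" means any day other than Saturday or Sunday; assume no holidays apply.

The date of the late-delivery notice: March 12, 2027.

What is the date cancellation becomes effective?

May 14, 2027

The last day of the extended delivery period: 30 calendar days after March 12, 2027 is April 11, 2027.
Adding 28 calendar days to April 11, 2027 gives May 9, 2027, which is the last day of the response period.
The date cancellation becomes effective: counting 5 business days from Sunday, May 9, 2027 (May 10, May 11, May 12, May 13, May 14, skipping weekends) reaches Friday, May 14, 2027.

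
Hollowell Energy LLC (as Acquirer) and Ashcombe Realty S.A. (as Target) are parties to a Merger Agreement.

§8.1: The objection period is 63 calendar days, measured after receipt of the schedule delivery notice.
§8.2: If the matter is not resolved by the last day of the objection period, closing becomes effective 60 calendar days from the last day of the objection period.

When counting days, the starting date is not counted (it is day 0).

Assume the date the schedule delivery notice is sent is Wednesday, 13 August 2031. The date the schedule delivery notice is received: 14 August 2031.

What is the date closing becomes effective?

15 December 2031

Adding 63 calendar days to 14 August 2031 gives 16 October 2031, which is the last day of the objection period.
The date closing becomes effective: 16 October 2031 + 60 days = 15 December 2031.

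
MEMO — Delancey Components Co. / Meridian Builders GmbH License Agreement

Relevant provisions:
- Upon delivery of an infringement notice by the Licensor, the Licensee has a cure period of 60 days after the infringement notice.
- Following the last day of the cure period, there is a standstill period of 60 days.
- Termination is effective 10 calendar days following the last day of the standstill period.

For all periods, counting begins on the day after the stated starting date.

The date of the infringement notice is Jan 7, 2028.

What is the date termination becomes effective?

Adding 60 calendar days to Jan 7, 2028 gives Mar 7, 2028, which is the last day of the cure period.
The last day of the standstill period: Mar 7, 2028 + 60 days = May 6, 2028.
The date termination becomes effective: 10 calendar days after May 6, 2028 is May 16, 2028.

May 16, 2028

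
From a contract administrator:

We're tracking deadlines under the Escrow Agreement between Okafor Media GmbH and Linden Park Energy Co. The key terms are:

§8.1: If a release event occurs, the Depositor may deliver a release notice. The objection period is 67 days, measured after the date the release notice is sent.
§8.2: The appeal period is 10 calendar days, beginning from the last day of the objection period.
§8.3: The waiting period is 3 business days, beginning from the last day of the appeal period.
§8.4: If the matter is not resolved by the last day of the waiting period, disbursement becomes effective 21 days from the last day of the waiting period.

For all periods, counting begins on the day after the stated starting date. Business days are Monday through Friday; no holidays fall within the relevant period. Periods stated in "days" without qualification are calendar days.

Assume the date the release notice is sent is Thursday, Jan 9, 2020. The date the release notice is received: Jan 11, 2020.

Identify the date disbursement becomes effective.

Apr 21, 2020

Adding 67 calendar days to Jan 9, 2020 gives Mar 16, 2020, which is the last day of the objection period.
The last day of the appeal period: Mar 16, 2020 + 10 days = Mar 26, 2020.
The last day of the waiting period: counting 3 business days from Thursday, Mar 26, 2020 (Mar 27, Mar 30, Mar 31, skipping weekends) reaches Tuesday, Mar 31, 2020.
The date disbursement becomes effective: 21 calendar days after Mar 31, 2020 is Apr 21, 2020.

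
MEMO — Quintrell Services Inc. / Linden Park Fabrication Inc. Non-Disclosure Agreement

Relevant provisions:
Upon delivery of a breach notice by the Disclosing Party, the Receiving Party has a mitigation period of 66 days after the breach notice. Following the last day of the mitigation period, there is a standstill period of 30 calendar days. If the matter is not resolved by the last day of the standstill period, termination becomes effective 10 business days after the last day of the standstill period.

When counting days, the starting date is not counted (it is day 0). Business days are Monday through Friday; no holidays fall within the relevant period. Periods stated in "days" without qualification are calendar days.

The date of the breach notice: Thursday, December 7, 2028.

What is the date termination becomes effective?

March 27, 2029

The last day of the mitigation period: December 7, 2028 + 66 days = February 11, 2029.
Adding 30 calendar days to February 11, 2029 gives March 13, 2029, which is the last day of the standstill period.
The date termination becomes effective: counting 10 business days from Tuesday, March 13, 2029 (Mar 14, Mar 15, Mar 16, Mar 19, Mar 20, Mar 21, Mar 22, Mar 23, Mar 26, Mar 27, skipping weekends) reaches Tuesday, March 27, 2029.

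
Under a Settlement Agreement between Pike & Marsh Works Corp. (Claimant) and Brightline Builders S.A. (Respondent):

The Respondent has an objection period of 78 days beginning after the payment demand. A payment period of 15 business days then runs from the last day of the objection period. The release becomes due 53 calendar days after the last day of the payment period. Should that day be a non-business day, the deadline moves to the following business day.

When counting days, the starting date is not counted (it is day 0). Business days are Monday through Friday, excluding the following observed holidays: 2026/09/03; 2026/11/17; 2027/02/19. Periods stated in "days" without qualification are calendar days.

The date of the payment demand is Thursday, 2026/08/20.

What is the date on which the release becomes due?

Adding 78 calendar days to 2026/08/20 gives 2026/11/06, which is the last day of the objection period.
The last day of the payment period: counting 15 business days from Friday, 2026/11/06 (Nov 9, Nov 10, Nov 11, Nov 12, …, Nov 26, Nov 27, Nov 30, skipping weekends and the listed holiday on Nov 17) reaches Monday, 2026/11/30.
Adding 53 calendar days to 2026/11/30 gives 2027/01/22, which is the date on which the release becomes due. 2027/01/22 is a Friday and is not a listed holiday, so no roll-forward applies.

2027/01/22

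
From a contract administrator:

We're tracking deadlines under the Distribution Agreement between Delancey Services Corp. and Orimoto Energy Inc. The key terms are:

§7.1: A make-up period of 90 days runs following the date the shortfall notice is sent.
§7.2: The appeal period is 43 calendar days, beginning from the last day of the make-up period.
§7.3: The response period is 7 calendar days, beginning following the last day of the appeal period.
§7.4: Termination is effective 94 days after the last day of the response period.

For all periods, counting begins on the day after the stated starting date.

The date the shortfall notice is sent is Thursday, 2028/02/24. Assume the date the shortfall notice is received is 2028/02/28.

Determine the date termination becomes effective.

The last day of the make-up period: 2028/02/24 + 90 days = 2028/05/24.
The last day of the appeal period: 43 calendar days after 2028/05/24 is 2028/07/06.
The last day of the response period: 2028/07/06 + 7 days = 2028/07/13.
The date termination becomes effective: 2028/07/13 + 94 days = 2028/10/15.

2028/10/15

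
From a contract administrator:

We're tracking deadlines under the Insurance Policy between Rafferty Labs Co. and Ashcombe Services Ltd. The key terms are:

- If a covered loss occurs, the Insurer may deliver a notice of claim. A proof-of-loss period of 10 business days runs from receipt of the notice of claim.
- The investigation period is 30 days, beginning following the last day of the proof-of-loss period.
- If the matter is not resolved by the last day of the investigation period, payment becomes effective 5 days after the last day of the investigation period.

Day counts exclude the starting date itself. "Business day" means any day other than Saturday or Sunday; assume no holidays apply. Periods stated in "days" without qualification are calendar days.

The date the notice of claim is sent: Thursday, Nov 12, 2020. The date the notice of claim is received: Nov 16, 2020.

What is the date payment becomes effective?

The last day of the proof-of-loss period: 10 business days after Monday, Nov 16, 2020, skipping weekends — Nov 17, Nov 18, Nov 19, Nov 20, Nov 23, Nov 24, Nov 25, Nov 26, Nov 27, Nov 30 — lands on Monday, Nov 30, 2020.
The last day of the investigation period: 30 calendar days after Nov 30, 2020 is Dec 30, 2020.
Adding 5 calendar days to Dec 30, 2020 gives Jan 4, 2021, which is the date payment becomes effective.

Jan 4, 2021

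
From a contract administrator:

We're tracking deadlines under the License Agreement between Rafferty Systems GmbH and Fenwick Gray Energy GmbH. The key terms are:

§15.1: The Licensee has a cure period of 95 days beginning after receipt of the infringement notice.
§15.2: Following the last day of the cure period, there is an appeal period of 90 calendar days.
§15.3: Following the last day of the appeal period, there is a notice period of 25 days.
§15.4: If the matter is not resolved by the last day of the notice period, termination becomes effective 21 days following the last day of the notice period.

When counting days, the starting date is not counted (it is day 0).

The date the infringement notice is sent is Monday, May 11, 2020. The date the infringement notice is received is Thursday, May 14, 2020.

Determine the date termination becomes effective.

The last day of the cure period: May 14, 2020 + 95 days = Aug 17, 2020.
Adding 90 calendar days to Aug 17, 2020 gives Nov 15, 2020, which is the last day of the appeal period.
Adding 25 calendar days to Nov 15, 2020 gives Dec 10, 2020, which is the last day of the notice period.
The date termination becomes effective: 21 calendar days after Dec 10, 2020 is Dec 31, 2020.

Dec 31, 2020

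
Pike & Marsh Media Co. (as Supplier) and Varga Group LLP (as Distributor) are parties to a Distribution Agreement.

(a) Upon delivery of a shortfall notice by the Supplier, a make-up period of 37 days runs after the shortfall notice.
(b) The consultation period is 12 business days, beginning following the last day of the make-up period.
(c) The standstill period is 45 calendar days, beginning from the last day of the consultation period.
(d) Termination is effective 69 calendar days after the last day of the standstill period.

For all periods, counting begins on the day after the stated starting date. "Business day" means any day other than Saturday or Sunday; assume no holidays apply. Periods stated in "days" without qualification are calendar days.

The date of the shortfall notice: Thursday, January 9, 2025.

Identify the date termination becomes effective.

June 26, 2025

Adding 37 calendar days to January 9, 2025 gives February 15, 2025, which is the last day of the make-up period.
The last day of the consultation period: 12 business days after Saturday, February 15, 2025, skipping weekends — Feb 17, Feb 18, Feb 19, Feb 20, …, Feb 28, Mar 3, Mar 4 — lands on Tuesday, March 4, 2025.
The last day of the standstill period: March 4, 2025 + 45 days = April 18, 2025.
The date termination becomes effective: April 18, 2025 + 69 days = June 26, 2025.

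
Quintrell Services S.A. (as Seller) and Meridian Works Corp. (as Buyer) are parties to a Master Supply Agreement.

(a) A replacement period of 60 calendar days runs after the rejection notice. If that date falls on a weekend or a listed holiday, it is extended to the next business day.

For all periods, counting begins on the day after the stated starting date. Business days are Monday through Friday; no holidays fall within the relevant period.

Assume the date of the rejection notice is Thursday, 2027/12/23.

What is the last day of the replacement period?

The last day of the replacement period: 2027/12/23 + 60 days = 2028/02/21. 2028/02/21 is a Monday, so no roll-forward applies.

2028/02/21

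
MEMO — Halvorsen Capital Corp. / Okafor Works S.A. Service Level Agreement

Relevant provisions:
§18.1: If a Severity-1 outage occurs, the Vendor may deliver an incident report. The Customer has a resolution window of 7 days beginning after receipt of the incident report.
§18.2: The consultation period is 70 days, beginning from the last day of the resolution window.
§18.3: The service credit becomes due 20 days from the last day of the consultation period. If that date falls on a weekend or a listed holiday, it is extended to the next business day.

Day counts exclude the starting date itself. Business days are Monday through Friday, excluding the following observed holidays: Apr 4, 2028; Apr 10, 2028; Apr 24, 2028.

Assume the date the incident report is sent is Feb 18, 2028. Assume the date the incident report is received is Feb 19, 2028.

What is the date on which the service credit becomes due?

The last day of the resolution window: 7 calendar days after Feb 19, 2028 is Feb 26, 2028.
Adding 70 calendar days to Feb 26, 2028 gives May 6, 2028, which is the last day of the consultation period.
Adding 20 calendar days to May 6, 2028 gives May 26, 2028, which is the date on which the service credit becomes due. May 26, 2028 is a Friday and is not a listed holiday, so no roll-forward applies.

May 26, 2028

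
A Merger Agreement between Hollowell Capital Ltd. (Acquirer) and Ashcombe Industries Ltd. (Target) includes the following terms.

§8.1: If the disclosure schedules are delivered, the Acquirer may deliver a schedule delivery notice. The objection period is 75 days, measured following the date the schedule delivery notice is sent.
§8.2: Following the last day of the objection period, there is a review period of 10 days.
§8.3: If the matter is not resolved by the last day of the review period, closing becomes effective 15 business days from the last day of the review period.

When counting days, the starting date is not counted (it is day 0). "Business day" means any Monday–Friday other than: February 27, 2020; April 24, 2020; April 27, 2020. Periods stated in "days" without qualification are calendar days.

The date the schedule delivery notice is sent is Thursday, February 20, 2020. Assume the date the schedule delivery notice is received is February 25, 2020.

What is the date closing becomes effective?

June 5, 2020

Adding 75 calendar days to February 20, 2020 gives May 5, 2020, which is the last day of the objection period.
The last day of the review period: 10 calendar days after May 5, 2020 is May 15, 2020.
The date closing becomes effective: 15 business days after Friday, May 15, 2020, skipping weekends — May 18, May 19, May 20, May 21, …, Jun 3, Jun 4, Jun 5 — lands on Friday, June 5, 2020.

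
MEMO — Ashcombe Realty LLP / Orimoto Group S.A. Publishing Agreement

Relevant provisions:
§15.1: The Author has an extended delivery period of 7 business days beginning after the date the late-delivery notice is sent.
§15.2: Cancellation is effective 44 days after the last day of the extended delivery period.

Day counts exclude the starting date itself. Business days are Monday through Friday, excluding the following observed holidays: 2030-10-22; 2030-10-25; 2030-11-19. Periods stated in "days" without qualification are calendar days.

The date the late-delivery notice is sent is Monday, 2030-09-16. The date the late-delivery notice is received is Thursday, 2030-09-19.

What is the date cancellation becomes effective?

The last day of the extended delivery period: 7 business days after Monday, 2030-09-16, skipping weekends — Sep 17, Sep 18, Sep 19, Sep 20, Sep 23, Sep 24, Sep 25 — lands on Wednesday, 2030-09-25.
The date cancellation becomes effective: 2030-09-25 + 44 days = 2030-11-08.

2030-11-08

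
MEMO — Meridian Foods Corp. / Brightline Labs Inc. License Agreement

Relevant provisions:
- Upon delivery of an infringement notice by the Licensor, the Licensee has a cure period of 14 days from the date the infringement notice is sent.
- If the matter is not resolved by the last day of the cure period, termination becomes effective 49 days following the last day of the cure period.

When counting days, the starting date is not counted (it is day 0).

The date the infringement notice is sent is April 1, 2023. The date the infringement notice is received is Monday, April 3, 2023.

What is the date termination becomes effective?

The last day of the cure period: April 1, 2023 + 14 days = April 15, 2023.
The date termination becomes effective: April 15, 2023 + 49 days = June 3, 2023.

June 3, 2023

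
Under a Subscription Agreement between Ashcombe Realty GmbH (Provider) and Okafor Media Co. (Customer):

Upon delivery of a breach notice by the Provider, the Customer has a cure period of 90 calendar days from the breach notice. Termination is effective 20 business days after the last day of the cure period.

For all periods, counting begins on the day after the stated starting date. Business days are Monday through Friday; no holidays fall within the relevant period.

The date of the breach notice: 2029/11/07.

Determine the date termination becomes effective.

The last day of the cure period: 90 calendar days after 2029/11/07 is 2030/02/05.
From Tuesday, 2030/02/05, 20 business days (Feb 6, Feb 7, Feb 8, Feb 11, …, Mar 1, Mar 4, Mar 5, skipping weekends) brings us to Tuesday, 2030/03/05, which is the date termination becomes effective.

2030/03/05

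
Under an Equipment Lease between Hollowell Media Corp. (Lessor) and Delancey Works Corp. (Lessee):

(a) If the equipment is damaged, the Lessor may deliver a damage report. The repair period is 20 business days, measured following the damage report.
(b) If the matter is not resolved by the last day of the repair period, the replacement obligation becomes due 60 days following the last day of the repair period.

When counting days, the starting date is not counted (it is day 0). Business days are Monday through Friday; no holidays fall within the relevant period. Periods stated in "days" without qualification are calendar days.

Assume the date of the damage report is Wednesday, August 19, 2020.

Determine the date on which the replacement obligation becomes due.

The last day of the repair period: counting 20 business days from Wednesday, August 19, 2020 (Aug 20, Aug 21, Aug 24, Aug 25, …, Sep 14, Sep 15, Sep 16, skipping weekends) reaches Wednesday, September 16, 2020.
The date on which the replacement obligation becomes due: 60 calendar days after September 16, 2020 is November 15, 2020.

November 15, 2020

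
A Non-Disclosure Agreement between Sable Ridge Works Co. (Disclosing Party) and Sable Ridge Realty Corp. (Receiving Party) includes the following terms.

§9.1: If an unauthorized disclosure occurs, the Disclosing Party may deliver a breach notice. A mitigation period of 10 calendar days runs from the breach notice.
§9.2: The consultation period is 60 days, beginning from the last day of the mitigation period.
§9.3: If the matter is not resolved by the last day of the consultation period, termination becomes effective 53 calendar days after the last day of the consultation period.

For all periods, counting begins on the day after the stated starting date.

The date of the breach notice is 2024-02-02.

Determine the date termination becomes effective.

The last day of the mitigation period: 2024-02-02 + 10 days = 2024-02-12.
The last day of the consultation period: 60 calendar days after 2024-02-12 is 2024-04-12.
The date termination becomes effective: 53 calendar days after 2024-04-12 is 2024-06-04.

2024-06-04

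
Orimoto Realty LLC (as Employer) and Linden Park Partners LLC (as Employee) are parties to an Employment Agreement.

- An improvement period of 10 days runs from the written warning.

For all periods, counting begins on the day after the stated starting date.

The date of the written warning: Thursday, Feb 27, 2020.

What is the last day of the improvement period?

The last day of the improvement period: 10 calendar days after Feb 27, 2020 is Mar 8, 2020.

Mar 8, 2020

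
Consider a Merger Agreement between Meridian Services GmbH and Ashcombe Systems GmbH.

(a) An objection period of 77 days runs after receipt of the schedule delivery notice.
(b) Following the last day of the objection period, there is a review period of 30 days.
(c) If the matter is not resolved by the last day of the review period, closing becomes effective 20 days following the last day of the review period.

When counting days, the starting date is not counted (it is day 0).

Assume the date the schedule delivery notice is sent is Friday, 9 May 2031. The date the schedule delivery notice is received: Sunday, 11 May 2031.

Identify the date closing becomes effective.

15 September 2031

The last day of the objection period: 77 calendar days after 11 May 2031 is 27 July 2031.
The last day of the review period: 27 July 2031 + 30 days = 26 August 2031.
The date closing becomes effective: 26 August 2031 + 20 days = 15 September 2031.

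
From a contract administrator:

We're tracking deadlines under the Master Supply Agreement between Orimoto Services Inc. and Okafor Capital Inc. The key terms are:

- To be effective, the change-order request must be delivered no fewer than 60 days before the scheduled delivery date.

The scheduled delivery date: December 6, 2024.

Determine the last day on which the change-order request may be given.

October 7, 2024

December 6, 2024 minus 60 days is October 7, 2024.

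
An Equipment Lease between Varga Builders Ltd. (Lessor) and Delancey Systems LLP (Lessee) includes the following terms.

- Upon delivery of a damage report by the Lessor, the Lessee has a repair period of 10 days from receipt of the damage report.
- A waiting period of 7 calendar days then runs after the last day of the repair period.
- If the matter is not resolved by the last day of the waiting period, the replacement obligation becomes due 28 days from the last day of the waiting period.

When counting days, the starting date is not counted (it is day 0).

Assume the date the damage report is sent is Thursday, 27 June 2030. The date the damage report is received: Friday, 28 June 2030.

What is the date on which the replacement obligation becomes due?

12 August 2030

The last day of the repair period: 28 June 2030 + 10 days = 8 July 2030.
The last day of the waiting period: 7 calendar days after 8 July 2030 is 15 July 2030.
Adding 28 calendar days to 15 July 2030 gives 12 August 2030, which is the date on which the replacement obligation becomes due.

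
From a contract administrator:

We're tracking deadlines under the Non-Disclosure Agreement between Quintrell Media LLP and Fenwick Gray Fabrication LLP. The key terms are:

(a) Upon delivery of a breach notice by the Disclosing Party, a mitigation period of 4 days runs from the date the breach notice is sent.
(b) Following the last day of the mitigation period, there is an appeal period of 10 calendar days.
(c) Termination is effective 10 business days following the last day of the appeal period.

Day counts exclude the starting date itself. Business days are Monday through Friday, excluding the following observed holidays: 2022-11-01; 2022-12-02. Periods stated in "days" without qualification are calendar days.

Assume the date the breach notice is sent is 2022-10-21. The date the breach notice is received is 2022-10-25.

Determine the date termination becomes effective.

The last day of the mitigation period: 2022-10-21 + 4 days = 2022-10-25.
Adding 10 calendar days to 2022-10-25 gives 2022-11-04, which is the last day of the appeal period.
The date termination becomes effective: counting 10 business days from Friday, 2022-11-04 (Nov 7, Nov 8, Nov 9, Nov 10, Nov 11, Nov 14, Nov 15, Nov 16, Nov 17, Nov 18, skipping weekends) reaches Friday, 2022-11-18.

2022-11-18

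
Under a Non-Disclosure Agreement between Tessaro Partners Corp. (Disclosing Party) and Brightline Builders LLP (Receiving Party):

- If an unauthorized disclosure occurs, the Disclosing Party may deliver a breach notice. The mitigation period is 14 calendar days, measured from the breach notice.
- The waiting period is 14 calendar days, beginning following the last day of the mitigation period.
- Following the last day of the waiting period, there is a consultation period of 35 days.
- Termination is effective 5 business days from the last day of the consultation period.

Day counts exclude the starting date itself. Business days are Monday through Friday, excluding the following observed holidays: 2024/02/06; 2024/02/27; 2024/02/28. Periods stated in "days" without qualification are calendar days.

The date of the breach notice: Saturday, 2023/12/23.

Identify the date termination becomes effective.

Adding 14 calendar days to 2023/12/23 gives 2024/01/06, which is the last day of the mitigation period.
The last day of the waiting period: 2024/01/06 + 14 days = 2024/01/20.
Adding 35 calendar days to 2024/01/20 gives 2024/02/24, which is the last day of the consultation period.
The date termination becomes effective: 5 business days after Saturday, 2024/02/24, skipping weekends and the listed holidays on Feb 27, Feb 28 — Feb 26, Feb 29, Mar 1, Mar 4, Mar 5 — lands on Tuesday, 2024/03/05.

2024/03/05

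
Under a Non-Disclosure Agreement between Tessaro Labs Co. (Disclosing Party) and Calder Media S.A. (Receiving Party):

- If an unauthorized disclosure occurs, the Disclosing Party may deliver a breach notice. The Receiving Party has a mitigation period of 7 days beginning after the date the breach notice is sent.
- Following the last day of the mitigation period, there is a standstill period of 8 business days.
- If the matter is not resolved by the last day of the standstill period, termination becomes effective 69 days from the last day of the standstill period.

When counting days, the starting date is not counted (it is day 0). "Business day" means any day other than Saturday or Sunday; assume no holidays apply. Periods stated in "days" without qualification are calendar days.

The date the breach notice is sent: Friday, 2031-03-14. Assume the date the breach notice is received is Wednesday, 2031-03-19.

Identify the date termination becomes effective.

2031-06-10

Adding 7 calendar days to 2031-03-14 gives 2031-03-21, which is the last day of the mitigation period.
From Friday, 2031-03-21, 8 business days (Mar 24, Mar 25, Mar 26, Mar 27, Mar 28, Mar 31, Apr 1, Apr 2, skipping weekends) brings us to Wednesday, 2031-04-02, which is the last day of the standstill period.
The date termination becomes effective: 2031-04-02 + 69 days = 2031-06-10.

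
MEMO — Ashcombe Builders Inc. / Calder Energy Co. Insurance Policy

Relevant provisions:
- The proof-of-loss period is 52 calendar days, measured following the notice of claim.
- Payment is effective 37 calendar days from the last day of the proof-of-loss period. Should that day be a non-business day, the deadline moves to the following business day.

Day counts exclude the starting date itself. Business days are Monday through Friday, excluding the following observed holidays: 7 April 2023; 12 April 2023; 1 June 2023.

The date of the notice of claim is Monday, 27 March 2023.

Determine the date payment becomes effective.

26 June 2023

The last day of the proof-of-loss period: 27 March 2023 + 52 days = 18 May 2023.
Adding 37 calendar days to 18 May 2023 gives 24 June 2023, which is the date payment becomes effective. That falls on a Saturday, so it rolls to the next business day, Monday, 26 June 2023.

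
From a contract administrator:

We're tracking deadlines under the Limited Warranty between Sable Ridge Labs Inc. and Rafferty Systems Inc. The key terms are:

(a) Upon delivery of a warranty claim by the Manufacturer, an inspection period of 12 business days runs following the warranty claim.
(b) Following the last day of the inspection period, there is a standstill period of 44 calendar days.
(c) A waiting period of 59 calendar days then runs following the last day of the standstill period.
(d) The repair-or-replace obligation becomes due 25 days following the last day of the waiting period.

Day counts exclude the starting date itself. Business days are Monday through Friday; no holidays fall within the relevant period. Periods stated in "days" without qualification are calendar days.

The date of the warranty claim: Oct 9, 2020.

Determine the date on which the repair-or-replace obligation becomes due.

The last day of the inspection period: counting 12 business days from Friday, Oct 9, 2020 (Oct 12, Oct 13, Oct 14, Oct 15, …, Oct 23, Oct 26, Oct 27, skipping weekends) reaches Tuesday, Oct 27, 2020.
Adding 44 calendar days to Oct 27, 2020 gives Dec 10, 2020, which is the last day of the standstill period.
The last day of the waiting period: 59 calendar days after Dec 10, 2020 is Feb 7, 2021.
The date on which the repair-or-replace obligation becomes due: Feb 7, 2021 + 25 days = Mar 4, 2021.

Mar 4, 2021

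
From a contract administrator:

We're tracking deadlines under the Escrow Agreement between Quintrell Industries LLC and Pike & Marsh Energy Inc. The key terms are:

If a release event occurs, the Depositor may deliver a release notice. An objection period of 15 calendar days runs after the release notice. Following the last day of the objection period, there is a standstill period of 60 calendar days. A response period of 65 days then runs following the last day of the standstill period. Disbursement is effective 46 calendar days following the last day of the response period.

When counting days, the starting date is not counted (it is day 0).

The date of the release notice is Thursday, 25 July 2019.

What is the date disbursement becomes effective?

27 January 2020

The last day of the objection period: 15 calendar days after 25 July 2019 is 9 August 2019.
The last day of the standstill period: 60 calendar days after 9 August 2019 is 8 October 2019.
Adding 65 calendar days to 8 October 2019 gives 12 December 2019, which is the last day of the response period.
Adding 46 calendar days to 12 December 2019 gives 27 January 2020, which is the date disbursement becomes effective.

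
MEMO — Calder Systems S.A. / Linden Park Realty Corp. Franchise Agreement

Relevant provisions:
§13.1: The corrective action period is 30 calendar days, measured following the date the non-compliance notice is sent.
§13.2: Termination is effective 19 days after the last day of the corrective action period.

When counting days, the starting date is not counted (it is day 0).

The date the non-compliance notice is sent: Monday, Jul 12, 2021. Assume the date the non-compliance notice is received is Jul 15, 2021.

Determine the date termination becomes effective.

Aug 30, 2021

The last day of the corrective action period: Jul 12, 2021 + 30 days = Aug 11, 2021.
The date termination becomes effective: Aug 11, 2021 + 19 days = Aug 30, 2021.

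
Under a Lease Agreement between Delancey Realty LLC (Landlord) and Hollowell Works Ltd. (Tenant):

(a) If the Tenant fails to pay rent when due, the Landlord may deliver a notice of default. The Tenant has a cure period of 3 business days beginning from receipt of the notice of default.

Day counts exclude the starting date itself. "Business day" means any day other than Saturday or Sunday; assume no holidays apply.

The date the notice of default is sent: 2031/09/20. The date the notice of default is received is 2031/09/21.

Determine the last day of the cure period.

2031/09/24

The last day of the cure period: counting 3 business days from Sunday, 2031/09/21 (Sep 22, Sep 23, Sep 24, skipping weekends) reaches Wednesday, 2031/09/24.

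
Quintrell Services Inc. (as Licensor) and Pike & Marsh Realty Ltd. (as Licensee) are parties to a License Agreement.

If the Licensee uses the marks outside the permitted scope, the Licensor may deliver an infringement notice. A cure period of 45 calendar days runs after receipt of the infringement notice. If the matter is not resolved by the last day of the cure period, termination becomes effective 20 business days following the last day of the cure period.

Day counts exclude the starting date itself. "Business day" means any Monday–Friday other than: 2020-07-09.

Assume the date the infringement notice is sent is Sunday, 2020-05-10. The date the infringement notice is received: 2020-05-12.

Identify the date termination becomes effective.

The last day of the cure period: 2020-05-12 + 45 days = 2020-06-26.
From Friday, 2020-06-26, 20 business days (Jun 29, Jun 30, Jul 1, Jul 2, …, Jul 23, Jul 24, Jul 27, skipping weekends and the listed holiday on Jul 9) brings us to Monday, 2020-07-27, which is the date termination becomes effective.

2020-07-27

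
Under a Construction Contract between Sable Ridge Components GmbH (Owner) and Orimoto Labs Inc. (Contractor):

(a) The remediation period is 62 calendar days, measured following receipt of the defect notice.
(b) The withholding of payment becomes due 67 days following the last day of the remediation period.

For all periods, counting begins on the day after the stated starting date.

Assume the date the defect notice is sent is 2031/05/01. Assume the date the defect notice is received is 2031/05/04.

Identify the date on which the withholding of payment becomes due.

Adding 62 calendar days to 2031/05/04 gives 2031/07/05, which is the last day of the remediation period.
Adding 67 calendar days to 2031/07/05 gives 2031/09/10, which is the date on which the withholding of payment becomes due.

2031/09/10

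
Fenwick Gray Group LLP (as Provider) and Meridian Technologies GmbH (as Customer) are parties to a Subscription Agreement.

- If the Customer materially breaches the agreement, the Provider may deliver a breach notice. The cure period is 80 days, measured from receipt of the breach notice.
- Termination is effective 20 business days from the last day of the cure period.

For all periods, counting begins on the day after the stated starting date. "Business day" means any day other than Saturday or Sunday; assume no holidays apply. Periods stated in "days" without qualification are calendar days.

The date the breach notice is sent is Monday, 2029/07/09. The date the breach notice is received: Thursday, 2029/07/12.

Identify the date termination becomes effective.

The last day of the cure period: 80 calendar days after 2029/07/12 is 2029/09/30.
From Sunday, 2029/09/30, 20 business days (Oct 1, Oct 2, Oct 3, Oct 4, …, Oct 24, Oct 25, Oct 26, skipping weekends) brings us to Friday, 2029/10/26, which is the date termination becomes effective.

2029/10/26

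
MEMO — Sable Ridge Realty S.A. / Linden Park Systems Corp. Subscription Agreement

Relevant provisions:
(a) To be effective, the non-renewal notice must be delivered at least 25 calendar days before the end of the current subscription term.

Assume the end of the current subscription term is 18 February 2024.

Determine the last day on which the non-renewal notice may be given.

24 January 2024

18 February 2024 minus 25 days is 24 January 2024.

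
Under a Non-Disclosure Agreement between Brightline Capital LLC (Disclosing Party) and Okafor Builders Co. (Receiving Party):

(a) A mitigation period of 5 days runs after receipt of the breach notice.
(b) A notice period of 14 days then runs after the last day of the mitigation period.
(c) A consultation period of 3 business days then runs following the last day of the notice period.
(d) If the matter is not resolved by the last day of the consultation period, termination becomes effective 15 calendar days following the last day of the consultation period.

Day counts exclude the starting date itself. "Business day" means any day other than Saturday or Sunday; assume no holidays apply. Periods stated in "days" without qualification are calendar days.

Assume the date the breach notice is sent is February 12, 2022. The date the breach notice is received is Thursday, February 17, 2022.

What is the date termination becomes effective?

Adding 5 calendar days to February 17, 2022 gives February 22, 2022, which is the last day of the mitigation period.
The last day of the notice period: 14 calendar days after February 22, 2022 is March 8, 2022.
From Tuesday, March 8, 2022, 3 business days (Mar 9, Mar 10, Mar 11, skipping weekends) brings us to Friday, March 11, 2022, which is the last day of the consultation period.
Adding 15 calendar days to March 11, 2022 gives March 26, 2022, which is the date termination becomes effective.

March 26, 2022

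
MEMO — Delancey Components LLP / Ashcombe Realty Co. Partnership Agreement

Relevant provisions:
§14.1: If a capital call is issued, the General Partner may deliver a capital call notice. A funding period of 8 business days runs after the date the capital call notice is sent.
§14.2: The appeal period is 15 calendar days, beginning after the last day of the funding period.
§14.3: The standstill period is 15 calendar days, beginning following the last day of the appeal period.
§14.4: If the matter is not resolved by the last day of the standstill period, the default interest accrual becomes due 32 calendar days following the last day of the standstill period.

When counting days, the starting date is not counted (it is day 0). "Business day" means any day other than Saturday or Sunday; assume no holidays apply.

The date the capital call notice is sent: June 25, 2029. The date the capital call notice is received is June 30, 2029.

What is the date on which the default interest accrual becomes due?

September 5, 2029

The last day of the funding period: counting 8 business days from Monday, June 25, 2029 (Jun 26, Jun 27, Jun 28, Jun 29, Jul 2, Jul 3, Jul 4, Jul 5, skipping weekends) reaches Thursday, July 5, 2029.
The last day of the appeal period: 15 calendar days after July 5, 2029 is July 20, 2029.
The last day of the standstill period: July 20, 2029 + 15 days = August 4, 2029.
The date on which the default interest accrual becomes due: August 4, 2029 + 32 days = September 5, 2029.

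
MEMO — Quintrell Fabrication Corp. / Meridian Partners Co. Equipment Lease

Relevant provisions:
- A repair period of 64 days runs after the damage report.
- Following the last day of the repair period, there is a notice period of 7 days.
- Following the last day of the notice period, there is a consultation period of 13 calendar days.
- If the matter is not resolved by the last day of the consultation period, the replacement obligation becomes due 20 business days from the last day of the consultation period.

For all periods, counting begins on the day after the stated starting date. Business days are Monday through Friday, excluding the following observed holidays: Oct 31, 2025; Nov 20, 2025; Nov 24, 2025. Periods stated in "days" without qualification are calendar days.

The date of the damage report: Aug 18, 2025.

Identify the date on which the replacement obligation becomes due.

The last day of the repair period: Aug 18, 2025 + 64 days = Oct 21, 2025.
Adding 7 calendar days to Oct 21, 2025 gives Oct 28, 2025, which is the last day of the notice period.
Adding 13 calendar days to Oct 28, 2025 gives Nov 10, 2025, which is the last day of the consultation period.
The date on which the replacement obligation becomes due: counting 20 business days from Monday, Nov 10, 2025 (Nov 11, Nov 12, Nov 13, Nov 14, …, Dec 8, Dec 9, Dec 10, skipping weekends and the listed holidays on Nov 20, Nov 24) reaches Wednesday, Dec 10, 2025.

Dec 10, 2025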